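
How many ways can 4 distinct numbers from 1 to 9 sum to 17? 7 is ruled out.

6

4 distinct digits from 1–9 sum between 10 and 30.
Dropping sets that contain 7.
Enumerating: {1,2,5,9}, {1,2,6,8}, {1,3,4,9}, {1,3,5,8}, {2,3,4,8}, {2,4,5,6}.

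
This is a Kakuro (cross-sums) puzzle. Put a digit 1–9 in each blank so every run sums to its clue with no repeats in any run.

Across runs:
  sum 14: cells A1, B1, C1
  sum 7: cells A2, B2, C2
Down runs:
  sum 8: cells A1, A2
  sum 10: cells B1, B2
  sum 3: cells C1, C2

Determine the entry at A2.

7 in 3 cells must be {1,2,4}; 3 in 2 cells must be {1,2}.
Nothing is forced directly, so branch on A2, whose candidates are 1 or 2. If A2 = 2: that forces A1 = 6, C1 = 1, after which C2 would have to be in {1,4} for the 7 across but in {2} for the 3 down — contradiction. So A2 = 1.
A1 = 8 − 1 = 7 completes the 8 down.
Given what's placed, C2 must be 2 to fit the 7 across and 3 down.
C1 = 3 − 2 = 1 completes the 3 down.
B2 = 7 − 3 = 4 completes the 7 across.
B1 = 14 − 8 = 6 completes the 14 across.

1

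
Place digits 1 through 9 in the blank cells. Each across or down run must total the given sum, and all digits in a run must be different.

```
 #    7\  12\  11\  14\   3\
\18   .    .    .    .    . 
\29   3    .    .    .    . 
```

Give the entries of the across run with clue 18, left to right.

4, 5, 2, 6, 1

3 in 2 cells must be {1,2}.
R1C1 = 7 − 3 = 4 completes the 7 down.
R2C5 = 2: the only remaining digit allowed by both the 29 across and the 3 down.
R1C5 = 3 − 2 = 1 completes the 3 down.
No cell is forced outright now. R2C4 can only be 8 or 9 (the digits allowed by both its 29 across and its 14 down). If R2C4 = 9: that forces R1C4 = 5, after which R1C2 would have to be in {2,6} for the 18 across but in {3,4,5,7,8,9} for the 12 down — contradiction. So R2C4 = 8.
R1C4 = 14 − 8 = 6 completes the 14 down.
Given what's placed, R1C2 must be 5 to fit the 18 across and 12 down.
R1C3 = 18 − 16 = 2 completes the 18 across.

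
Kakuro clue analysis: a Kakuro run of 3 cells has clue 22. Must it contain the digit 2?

Counterexample: {5,8,9} sums to 22 without using 2.

No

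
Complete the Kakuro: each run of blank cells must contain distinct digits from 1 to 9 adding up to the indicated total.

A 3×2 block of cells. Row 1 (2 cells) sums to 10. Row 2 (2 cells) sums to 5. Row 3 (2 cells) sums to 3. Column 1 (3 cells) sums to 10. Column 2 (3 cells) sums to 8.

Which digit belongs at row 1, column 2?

3 in 2 cells must be {1,2}.
Nothing is forced directly, so branch on (3,2), whose candidates are 1 or 2. If (3,2) = 2: that forces (1,2) = 1, after which (2,2) would have to be in {1,2,3,4} for the 5 across but in {5} for the 8 down — contradiction. So (3,2) = 1.
(3,1) = 3 − 1 = 2 completes the 3 across.
Nothing is forced directly, so branch on (2,1), whose candidates are 1 or 3. If (2,1) = 3: then (1,1) would have to be in {1,2,3,4,6,7,8,9} for the 10 across but in {5} for the 10 down — contradiction. So (2,1) = 1.
(1,1) = 10 − 3 = 7 completes the 10 down.
(1,2) = 10 − 7 = 3 completes the 10 across.
(2,2) = 5 − 1 = 4 completes the 5 across.

3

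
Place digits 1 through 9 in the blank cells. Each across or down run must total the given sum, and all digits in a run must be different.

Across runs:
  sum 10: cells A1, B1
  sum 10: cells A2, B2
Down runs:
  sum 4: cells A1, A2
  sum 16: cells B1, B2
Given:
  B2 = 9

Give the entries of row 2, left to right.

1 9

4 in 2 cells must be {1,3}; 16 in 2 cells must be {7,9}.
B1 = 16 − 9 = 7 completes the 16 down.
A2 = 10 − 9 = 1 completes the 10 across.
A1 = 10 − 7 = 3 completes the 10 across.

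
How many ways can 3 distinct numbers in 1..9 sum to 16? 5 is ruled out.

5

3 distinct digits from 1–9 sum between 6 and 24.
Dropping sets that contain 5.
Enumerating: {1,6,9}, {1,7,8}, {2,6,8}, {3,4,9}, {3,6,7}.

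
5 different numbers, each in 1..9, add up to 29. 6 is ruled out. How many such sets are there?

3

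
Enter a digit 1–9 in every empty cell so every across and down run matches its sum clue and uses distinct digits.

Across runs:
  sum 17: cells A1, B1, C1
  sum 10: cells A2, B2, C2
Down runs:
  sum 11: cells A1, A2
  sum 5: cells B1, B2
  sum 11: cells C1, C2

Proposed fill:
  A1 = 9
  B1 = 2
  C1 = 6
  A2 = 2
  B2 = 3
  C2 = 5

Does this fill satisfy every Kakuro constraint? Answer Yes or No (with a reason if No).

Yes

Across: 9+2+6=17; 2+3+5=10. Down: 9+2=11; 2+3=5; 6+5=11. No digit repeats within any run.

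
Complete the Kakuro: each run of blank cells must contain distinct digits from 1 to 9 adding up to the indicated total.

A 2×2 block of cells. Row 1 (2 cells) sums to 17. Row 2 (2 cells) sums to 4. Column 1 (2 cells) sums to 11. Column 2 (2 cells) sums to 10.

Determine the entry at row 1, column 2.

17 in 2 cells must be {8,9}; 4 in 2 cells must be {1,3}.
The 4 across and the 11 down share only 3, so (2,1) = 3.
(2,2) = 4 − 3 = 1 completes the 4 across.
(1,1) = 11 − 3 = 8 completes the 11 down.
(1,2) = 17 − 8 = 9 completes the 17 across.

9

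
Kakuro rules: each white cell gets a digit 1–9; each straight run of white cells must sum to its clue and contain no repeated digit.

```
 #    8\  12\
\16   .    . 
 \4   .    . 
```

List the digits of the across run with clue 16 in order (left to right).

7 9

16 in 2 cells must be {7,9}; 4 in 2 cells must be {1,3}.
The 16 across and the 8 down share only 7, so R1C1 = 7.
R1C2 = 16 − 7 = 9 completes the 16 across.
R2C1 = 8 − 7 = 1 completes the 8 down.
R2C2 = 4 − 1 = 3 completes the 4 across.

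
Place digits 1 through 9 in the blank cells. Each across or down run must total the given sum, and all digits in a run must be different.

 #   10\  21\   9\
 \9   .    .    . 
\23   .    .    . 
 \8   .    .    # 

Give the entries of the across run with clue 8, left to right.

1 7

23 in 3 cells must be {6,8,9}.
Only 6 fits R2C1 under both its across sum 23 and down sum 10.
Given what's placed, R2C3 must be 8 to fit the 23 across and 9 down.
R1C3 = 9 − 8 = 1 completes the 9 down.
R2C2 = 23 − 14 = 9 completes the 23 across.
R1C1 = 3: the only remaining digit allowed by both the 9 across and the 10 down.
R1C2 = 9 − 4 = 5 completes the 9 across.
R3C1 = 10 − 9 = 1 completes the 10 down.
R3C2 = 8 − 1 = 7 completes the 8 across.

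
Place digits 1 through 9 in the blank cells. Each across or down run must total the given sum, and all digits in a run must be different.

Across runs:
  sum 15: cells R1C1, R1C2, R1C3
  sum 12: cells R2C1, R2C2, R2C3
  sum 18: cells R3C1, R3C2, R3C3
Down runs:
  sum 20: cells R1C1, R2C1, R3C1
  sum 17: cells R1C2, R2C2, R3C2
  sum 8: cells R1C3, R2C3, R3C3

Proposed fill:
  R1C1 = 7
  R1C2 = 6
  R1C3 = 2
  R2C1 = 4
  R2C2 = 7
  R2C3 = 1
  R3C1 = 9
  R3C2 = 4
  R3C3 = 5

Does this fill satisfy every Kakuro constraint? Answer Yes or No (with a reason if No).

Yes

Across: 7+6+2=15; 4+7+1=12; 9+4+5=18. Down: 7+4+9=20; 6+7+4=17; 2+1+5=8. No digit repeats within any run.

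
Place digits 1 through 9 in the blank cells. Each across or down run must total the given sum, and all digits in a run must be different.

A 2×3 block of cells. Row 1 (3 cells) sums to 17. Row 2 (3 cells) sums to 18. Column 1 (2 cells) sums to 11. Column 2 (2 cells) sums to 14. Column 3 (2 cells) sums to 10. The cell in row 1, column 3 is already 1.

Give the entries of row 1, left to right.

Given what's placed, (1,2) must be 9 to fit the 17 across and 14 down.
(2,2) = 14 − 9 = 5 completes the 14 down.
(2,3) = 10 − 1 = 9 completes the 10 down.
(1,1) = 17 − 10 = 7 completes the 17 across.
(2,1) = 18 − 14 = 4 completes the 18 across.

7 9 1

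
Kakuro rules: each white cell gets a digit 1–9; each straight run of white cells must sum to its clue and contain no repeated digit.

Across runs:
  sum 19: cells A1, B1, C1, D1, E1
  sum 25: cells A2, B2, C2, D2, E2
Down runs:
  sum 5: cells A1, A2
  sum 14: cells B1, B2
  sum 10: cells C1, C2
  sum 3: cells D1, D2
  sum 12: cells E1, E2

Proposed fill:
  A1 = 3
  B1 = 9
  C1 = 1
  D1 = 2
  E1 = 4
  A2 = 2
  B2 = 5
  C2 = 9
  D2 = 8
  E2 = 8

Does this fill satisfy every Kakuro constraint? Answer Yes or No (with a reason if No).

No — the down run D1–D2 sums to 10, not 3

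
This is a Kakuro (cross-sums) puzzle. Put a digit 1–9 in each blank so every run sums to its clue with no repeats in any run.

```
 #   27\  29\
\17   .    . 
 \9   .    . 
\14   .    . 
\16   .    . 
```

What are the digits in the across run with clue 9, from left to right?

17 in 2 cells must be {8,9}; 16 in 2 cells must be {7,9}; 29 in 4 cells must be {5,7,8,9}.
Nothing is forced directly, so branch on R1C1, whose candidates are 8 or 9. If R1C1 = 9: that forces R1C2 = 8, R4C1 = 7, R4C2 = 9, R3C2 = 5, R2C2 = 7, after which R3C1 would have to be in {9} for the 14 across but in {3,5,6,8} for the 27 down — contradiction. So R1C1 = 8.
R1C2 = 17 − 8 = 9 completes the 17 across.
Given what's placed, R4C2 must be 7 to fit the 16 across and 29 down.
R4C1 = 16 − 7 = 9 completes the 16 across.
R3C1 = 6: the only remaining digit allowed by both the 14 across and the 27 down.
R3C2 = 14 − 6 = 8 completes the 14 across.
R2C1 = 27 − 23 = 4 completes the 27 down.
R2C2 = 9 − 4 = 5 completes the 9 across.

4 5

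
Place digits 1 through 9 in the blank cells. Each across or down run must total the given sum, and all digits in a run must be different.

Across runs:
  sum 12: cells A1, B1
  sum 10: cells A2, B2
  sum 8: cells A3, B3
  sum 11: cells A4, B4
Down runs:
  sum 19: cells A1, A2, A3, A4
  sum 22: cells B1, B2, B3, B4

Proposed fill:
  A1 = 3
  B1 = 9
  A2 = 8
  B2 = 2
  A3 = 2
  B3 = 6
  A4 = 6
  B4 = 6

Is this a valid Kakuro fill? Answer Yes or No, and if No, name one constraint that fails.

No — the down run B1–B4 sums to 23, not 22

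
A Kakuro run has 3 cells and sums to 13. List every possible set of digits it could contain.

3 distinct digits from 1–9 sum between 6 and 24.

{1,3,9}; {1,4,8}; {1,5,7}; {2,3,8}; {2,4,7}; {2,5,6}; {3,4,6}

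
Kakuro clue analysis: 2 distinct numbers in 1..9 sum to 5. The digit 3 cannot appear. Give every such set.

2 distinct digits from 1–9 sum between 3 and 17.
Dropping sets that contain 3.
Only one set works: {1,4}.

{1,4}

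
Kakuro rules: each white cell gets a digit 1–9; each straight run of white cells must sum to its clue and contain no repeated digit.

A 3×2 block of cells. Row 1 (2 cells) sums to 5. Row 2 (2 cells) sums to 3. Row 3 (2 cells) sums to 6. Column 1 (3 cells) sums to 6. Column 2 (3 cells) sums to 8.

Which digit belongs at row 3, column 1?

3 in 2 cells must be {1,2}; 6 in 3 cells must be {1,2,3}.
Nothing is forced directly, so branch on (2,1), whose candidates are 1 or 2. If (2,1) = 1: that forces (2,2) = 2, (3,1) = 2, after which (3,2) would have to be in {4} for the 6 across but in {1,5} for the 8 down — contradiction. So (2,1) = 2.
(2,2) = 3 − 2 = 1 completes the 3 across.
Given what's placed, (3,1) must be 1 to fit the 6 across and 6 down.
(3,2) = 6 − 1 = 5 completes the 6 across.
(1,1) = 6 − 3 = 3 completes the 6 down.
(1,2) = 5 − 3 = 2 completes the 5 across.

1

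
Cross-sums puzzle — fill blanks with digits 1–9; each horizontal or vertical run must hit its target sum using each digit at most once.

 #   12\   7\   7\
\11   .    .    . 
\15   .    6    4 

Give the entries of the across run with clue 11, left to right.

7 1 3

R1C2 = 7 − 6 = 1 completes the 7 down.
R1C3 = 7 − 4 = 3 completes the 7 down.
R2C1 = 15 − 10 = 5 completes the 15 across.
R1C1 = 11 − 4 = 7 completes the 11 across.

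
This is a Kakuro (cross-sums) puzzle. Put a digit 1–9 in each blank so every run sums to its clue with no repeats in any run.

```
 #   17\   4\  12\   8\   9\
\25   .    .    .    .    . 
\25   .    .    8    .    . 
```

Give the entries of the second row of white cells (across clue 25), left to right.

17 in 2 cells must be {8,9}; 4 in 2 cells must be {1,3}.
R1C3 = 12 − 8 = 4 completes the 12 down.
Given what's placed, R2C1 must be 9 to fit the 25 across and 17 down.
R1C1 = 17 − 9 = 8 completes the 17 down.
Nothing is forced directly, so branch on R1C2, whose candidates are 1 or 3. If R1C2 = 3: that forces R1C4 = 1, after which R1C5 would have to be in {9} for the 25 across but in {1,2,3,4,5,6,7,8} for the 9 down — contradiction. So R1C2 = 1.
R2C2 = 4 − 1 = 3 completes the 4 down.
R2C4 = 1: the only remaining digit allowed by both the 25 across and the 8 down.
R2C5 = 25 − 21 = 4 completes the 25 across.

9 3 8 1 4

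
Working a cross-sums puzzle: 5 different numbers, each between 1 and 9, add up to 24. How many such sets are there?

11

5 distinct digits from 1–9 sum between 15 and 35.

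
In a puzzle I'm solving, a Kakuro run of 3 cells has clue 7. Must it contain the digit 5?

No

The only way to make 7 from 3 distinct digits is {1,2,4}, which does not contain 5.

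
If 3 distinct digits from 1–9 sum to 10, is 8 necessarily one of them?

No

Counterexample: {1,2,7} sums to 10 without using 8.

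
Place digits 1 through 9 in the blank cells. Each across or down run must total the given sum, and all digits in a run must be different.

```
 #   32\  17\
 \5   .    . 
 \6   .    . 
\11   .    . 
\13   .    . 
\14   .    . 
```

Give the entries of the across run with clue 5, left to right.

Nothing is forced directly, so branch on R5C2, whose candidates are 5 or 6. If R5C2 = 6: that forces R4C2 = 5, R5C1 = 8, after which R4C1 would have to be in {8} for the 13 across but in {2,3,4,5,6,7,9} for the 32 down — contradiction. So R5C2 = 5.
Given what's placed, R4C2 must be 6 to fit the 13 across and 17 down.
R5C1 = 14 − 5 = 9 completes the 14 across.
R4C1 = 13 − 6 = 7 completes the 13 across.
No cell is forced outright now. R2C1 can only be 2 or 5 (the digits allowed by both its 6 across and its 32 down). If R2C1 = 2: then R1C1 would have to be in {1,2,3,4} for the 5 across but in {6,8} for the 32 down — contradiction. So R2C1 = 5.
Given what's placed, R1C1 must be 3 to fit the 5 across and 32 down.
R1C2 = 5 − 3 = 2 completes the 5 across.

3, 2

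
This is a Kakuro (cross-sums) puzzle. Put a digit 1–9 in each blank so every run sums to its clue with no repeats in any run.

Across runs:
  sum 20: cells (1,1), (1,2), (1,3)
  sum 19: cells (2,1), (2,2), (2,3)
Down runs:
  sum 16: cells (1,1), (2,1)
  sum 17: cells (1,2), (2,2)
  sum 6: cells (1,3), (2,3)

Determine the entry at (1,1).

7

16 in 2 cells must be {7,9}; 17 in 2 cells must be {8,9}.
Nothing is forced directly, so branch on (1,3), whose candidates are 4 or 5. If (1,3) = 5: then (2,3) would have to be in {2,3,4,5,6,7,8,9} for the 19 across but in {1} for the 6 down — contradiction. So (1,3) = 4.
Given what's placed, (1,2) must be 9 to fit the 20 across and 17 down.
(2,2) = 17 − 9 = 8 completes the 17 down.
(2,3) = 6 − 4 = 2 completes the 6 down.
(1,1) = 20 − 13 = 7 completes the 20 across.
(2,1) = 19 − 10 = 9 completes the 19 across.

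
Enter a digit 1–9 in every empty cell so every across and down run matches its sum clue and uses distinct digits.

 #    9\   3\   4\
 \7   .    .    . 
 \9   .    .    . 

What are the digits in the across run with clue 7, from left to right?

7 in 3 cells must be {1,2,4}; 3 in 2 cells must be {1,2}; 4 in 2 cells must be {1,3}.
The 7 across and the 4 down share only 1, so R1C3 = 1.
R2C3 = 4 − 1 = 3 completes the 4 down.
Given what's placed, R1C2 must be 2 to fit the 7 across and 3 down.
R2C2 = 3 − 2 = 1 completes the 3 down.
R1C1 = 7 − 3 = 4 completes the 7 across.
R2C1 = 9 − 4 = 5 completes the 9 across.

4 2 1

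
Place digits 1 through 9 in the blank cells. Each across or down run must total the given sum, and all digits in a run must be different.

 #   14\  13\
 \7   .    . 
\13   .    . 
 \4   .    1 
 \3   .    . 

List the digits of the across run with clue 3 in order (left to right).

4 in 2 cells must be {1,3}; 3 in 2 cells must be {1,2}.
R3C1 = 4 − 1 = 3 completes the 4 across.
R4C2 = 2: the only remaining digit allowed by both the 3 across and the 13 down.
R4C1 = 3 − 2 = 1 completes the 3 across.
No cell is forced outright now. R1C1 can only be 2 or 4 or 6 (the digits allowed by both its 7 across and its 14 down). If R1C1 = 2: then R1C2 would have to be in {5} for the 7 across but in {3,4,6,7} for the 13 down — contradiction. If R1C1 = 6: then R1C2 would have to be in {1} for the 7 across but in {3,4,6,7} for the 13 down — contradiction. So R1C1 = 4.
R1C2 = 7 − 4 = 3 completes the 7 across.
R2C1 = 14 − 8 = 6 completes the 14 down.
R2C2 = 13 − 6 = 7 completes the 13 across.

1 2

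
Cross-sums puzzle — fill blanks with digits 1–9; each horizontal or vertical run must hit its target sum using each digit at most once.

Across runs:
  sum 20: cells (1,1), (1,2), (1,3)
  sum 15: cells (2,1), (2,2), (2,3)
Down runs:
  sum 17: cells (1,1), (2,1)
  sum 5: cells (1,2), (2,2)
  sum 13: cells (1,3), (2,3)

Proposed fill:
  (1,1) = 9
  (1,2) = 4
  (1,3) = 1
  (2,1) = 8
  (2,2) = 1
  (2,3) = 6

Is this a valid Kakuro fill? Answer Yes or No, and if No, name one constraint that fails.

No — the across run (1,1)–(1,3) sums to 14, not 20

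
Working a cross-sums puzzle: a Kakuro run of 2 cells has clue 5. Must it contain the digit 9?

No

Counterexample: {1,4} sums to 5 without using 9.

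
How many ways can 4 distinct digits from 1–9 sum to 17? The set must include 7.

3

4 distinct digits from 1–9 sum between 10 and 30.
Keeping only sets containing 7.
Enumerating: {1,3,6,7}, {1,4,5,7}, {2,3,5,7}.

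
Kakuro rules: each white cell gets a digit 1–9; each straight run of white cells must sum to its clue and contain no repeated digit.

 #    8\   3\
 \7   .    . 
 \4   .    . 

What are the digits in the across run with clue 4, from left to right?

4 in 2 cells must be {1,3}; 3 in 2 cells must be {1,2}.
The 4 across and the 3 down share only 1, so R2C2 = 1.
R1C2 = 3 − 1 = 2 completes the 3 down.
R2C1 = 4 − 1 = 3 completes the 4 across.
R1C1 = 7 − 2 = 5 completes the 7 across.

3 1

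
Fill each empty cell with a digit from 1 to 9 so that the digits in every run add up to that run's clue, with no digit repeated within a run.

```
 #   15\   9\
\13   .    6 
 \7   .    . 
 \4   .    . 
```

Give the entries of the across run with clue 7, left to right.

5, 2

4 in 2 cells must be {1,3}.
R1C1 = 13 − 6 = 7 completes the 13 across.
Given what's placed, R3C1 must be 3 to fit the 4 across and 15 down.
R3C2 = 4 − 3 = 1 completes the 4 across.
R2C1 = 15 − 10 = 5 completes the 15 down.
R2C2 = 7 − 5 = 2 completes the 7 across.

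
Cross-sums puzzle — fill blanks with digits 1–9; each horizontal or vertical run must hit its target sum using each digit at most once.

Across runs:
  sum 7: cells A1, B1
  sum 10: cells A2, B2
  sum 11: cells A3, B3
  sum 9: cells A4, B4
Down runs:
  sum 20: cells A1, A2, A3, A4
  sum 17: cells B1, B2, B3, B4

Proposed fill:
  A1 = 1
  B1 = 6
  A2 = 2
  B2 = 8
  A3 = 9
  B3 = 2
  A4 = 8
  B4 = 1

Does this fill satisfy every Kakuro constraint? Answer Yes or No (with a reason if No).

Yes

Across: 1+6=7; 2+8=10; 9+2=11; 8+1=9. Down: 1+2+9+8=20; 6+8+2+1=17. No digit repeats within any run.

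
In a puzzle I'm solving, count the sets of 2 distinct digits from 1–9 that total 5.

2 distinct digits from 1–9 sum between 3 and 17.
Enumerating: {1,4}, {2,3}.

2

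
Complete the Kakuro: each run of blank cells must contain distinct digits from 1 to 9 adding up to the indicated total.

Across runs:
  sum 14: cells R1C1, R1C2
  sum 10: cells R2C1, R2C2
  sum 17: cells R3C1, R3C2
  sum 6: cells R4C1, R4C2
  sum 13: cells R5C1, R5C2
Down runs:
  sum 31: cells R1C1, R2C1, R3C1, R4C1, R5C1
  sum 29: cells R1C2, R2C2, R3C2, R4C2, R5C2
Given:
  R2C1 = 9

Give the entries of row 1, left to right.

6 8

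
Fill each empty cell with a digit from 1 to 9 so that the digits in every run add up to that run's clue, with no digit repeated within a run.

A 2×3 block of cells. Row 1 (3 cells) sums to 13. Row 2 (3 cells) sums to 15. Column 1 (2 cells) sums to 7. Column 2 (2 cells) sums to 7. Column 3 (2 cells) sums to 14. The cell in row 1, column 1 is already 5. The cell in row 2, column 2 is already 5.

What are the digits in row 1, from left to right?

5 2 6

(1,2) = 7 − 5 = 2 completes the 7 down.
(1,3) = 13 − 7 = 6 completes the 13 across.
(2,1) = 7 − 5 = 2 completes the 7 down.
(2,3) = 15 − 7 = 8 completes the 15 across.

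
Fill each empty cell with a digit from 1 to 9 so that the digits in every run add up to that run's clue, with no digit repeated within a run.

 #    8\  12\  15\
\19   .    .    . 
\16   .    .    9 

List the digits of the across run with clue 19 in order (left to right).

5 8 6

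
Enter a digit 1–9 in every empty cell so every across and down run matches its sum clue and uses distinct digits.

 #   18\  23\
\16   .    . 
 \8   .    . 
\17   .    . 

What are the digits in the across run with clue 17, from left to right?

9, 8

16 in 2 cells must be {7,9}; 17 in 2 cells must be {8,9}; 23 in 3 cells must be {6,8,9}.
The 16 across and the 23 down share only 9, so R1C2 = 9.
Given what's placed, R2C2 must be 6 to fit the 8 across and 23 down.
R3C2 = 23 − 15 = 8 completes the 23 down.
R1C1 = 16 − 9 = 7 completes the 16 across.
R2C1 = 8 − 6 = 2 completes the 8 across.
R3C1 = 17 − 8 = 9 completes the 17 across.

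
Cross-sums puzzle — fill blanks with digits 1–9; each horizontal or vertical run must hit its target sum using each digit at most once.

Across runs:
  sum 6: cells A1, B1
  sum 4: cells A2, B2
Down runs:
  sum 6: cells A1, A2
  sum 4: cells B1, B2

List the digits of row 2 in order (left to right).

1, 3

4 in 2 cells must be {1,3}.
The 6 across and the 4 down share only 1, so B1 = 1.
The 4 across and the 6 down share only 1, so A2 = 1.
B2 = 4 − 1 = 3 completes the 4 across.
A1 = 6 − 1 = 5 completes the 6 across.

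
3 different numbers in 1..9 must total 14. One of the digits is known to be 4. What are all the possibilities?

{1,4,9}; {2,4,8}; {3,4,7}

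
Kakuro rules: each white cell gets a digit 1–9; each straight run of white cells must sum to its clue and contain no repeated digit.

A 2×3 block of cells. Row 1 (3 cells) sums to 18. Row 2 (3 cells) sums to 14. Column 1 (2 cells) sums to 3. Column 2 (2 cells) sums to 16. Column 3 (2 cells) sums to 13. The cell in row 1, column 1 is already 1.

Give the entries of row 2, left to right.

2 7 5

3 in 2 cells must be {1,2}; 16 in 2 cells must be {7,9}.
Given what's placed, (1,2) must be 9 to fit the 18 across and 16 down.
(1,3) = 18 − 10 = 8 completes the 18 across.
(2,1) = 3 − 1 = 2 completes the 3 down.
(2,2) = 16 − 9 = 7 completes the 16 down.
(2,3) = 14 − 9 = 5 completes the 14 across.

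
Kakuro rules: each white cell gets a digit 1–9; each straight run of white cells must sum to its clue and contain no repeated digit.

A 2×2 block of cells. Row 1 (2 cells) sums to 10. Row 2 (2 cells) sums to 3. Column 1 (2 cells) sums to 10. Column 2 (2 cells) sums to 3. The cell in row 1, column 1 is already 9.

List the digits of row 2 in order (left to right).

1 2

3 in 2 cells must be {1,2}.
(1,2) = 10 − 9 = 1 completes the 10 across.
(2,1) = 10 − 9 = 1 completes the 10 down.
(2,2) = 3 − 1 = 2 completes the 3 across.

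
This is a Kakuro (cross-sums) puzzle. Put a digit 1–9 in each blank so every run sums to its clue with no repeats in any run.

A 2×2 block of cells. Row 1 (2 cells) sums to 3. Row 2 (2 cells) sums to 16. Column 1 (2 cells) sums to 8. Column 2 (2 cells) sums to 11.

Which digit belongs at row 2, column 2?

9

3 in 2 cells must be {1,2}; 16 in 2 cells must be {7,9}.
The 3 across and the 11 down share only 2, so (1,2) = 2.
The 16 across and the 8 down share only 7, so (2,1) = 7.
(2,2) = 16 − 7 = 9 completes the 16 across.
(1,1) = 3 − 2 = 1 completes the 3 across.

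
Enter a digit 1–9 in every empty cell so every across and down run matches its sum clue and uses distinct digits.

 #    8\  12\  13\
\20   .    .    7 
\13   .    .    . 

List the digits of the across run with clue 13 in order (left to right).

Given what's placed, R1C1 must be 5 to fit the 20 across and 8 down.
R1C2 = 20 − 12 = 8 completes the 20 across.
R2C1 = 8 − 5 = 3 completes the 8 down.
R2C2 = 12 − 8 = 4 completes the 12 down.
R2C3 = 13 − 7 = 6 completes the 13 across.

3, 4, 6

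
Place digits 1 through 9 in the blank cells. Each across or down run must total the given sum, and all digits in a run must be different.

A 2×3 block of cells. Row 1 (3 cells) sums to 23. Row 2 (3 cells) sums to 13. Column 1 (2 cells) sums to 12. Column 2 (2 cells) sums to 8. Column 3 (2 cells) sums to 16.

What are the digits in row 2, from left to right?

23 in 3 cells must be {6,8,9}; 16 in 2 cells must be {7,9}.
The 23 across and the 8 down share only 6, so (1,2) = 6.
Given what's placed, (1,3) must be 9 to fit the 23 across and 16 down.
(2,2) = 8 − 6 = 2 completes the 8 down.
(2,3) = 16 − 9 = 7 completes the 16 down.
(1,1) = 23 − 15 = 8 completes the 23 across.
(2,1) = 13 − 9 = 4 completes the 13 across.

4, 2, 7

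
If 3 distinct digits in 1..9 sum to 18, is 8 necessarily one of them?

No

Counterexample: {2,7,9} sums to 18 without using 8.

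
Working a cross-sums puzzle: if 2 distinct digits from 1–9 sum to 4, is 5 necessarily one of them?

The only way to make 4 from 2 distinct digits is {1,3}, which does not contain 5.

No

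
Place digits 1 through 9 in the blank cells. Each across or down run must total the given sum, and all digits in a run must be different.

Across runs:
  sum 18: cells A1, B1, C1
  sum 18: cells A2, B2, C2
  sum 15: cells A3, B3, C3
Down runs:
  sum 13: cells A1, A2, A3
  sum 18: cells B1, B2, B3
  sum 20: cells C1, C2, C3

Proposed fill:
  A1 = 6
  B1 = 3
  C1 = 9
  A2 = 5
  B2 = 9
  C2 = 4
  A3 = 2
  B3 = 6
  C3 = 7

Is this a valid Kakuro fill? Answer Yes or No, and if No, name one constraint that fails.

Yes

Across: 6+3+9=18; 5+9+4=18; 2+6+7=15. Down: 6+5+2=13; 3+9+6=18; 9+4+7=20. No digit repeats within any run.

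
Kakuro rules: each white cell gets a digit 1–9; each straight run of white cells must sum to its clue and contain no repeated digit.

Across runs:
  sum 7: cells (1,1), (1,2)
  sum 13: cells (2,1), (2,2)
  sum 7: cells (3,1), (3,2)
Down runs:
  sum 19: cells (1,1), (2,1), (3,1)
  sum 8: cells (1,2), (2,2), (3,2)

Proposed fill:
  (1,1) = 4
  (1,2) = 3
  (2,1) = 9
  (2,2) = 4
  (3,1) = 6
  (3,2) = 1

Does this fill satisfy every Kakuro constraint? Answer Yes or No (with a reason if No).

Yes

Across: 4+3=7; 9+4=13; 6+1=7. Down: 4+9+6=19; 3+4+1=8. No digit repeats within any run.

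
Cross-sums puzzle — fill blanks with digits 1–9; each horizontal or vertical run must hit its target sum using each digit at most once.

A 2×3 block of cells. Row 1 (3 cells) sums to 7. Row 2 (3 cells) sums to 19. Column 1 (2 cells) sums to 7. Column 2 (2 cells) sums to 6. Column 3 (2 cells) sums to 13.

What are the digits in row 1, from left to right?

1 2 4

7 in 3 cells must be {1,2,4}.
The 7 across and the 13 down share only 4, so (1,3) = 4.
(2,3) = 13 − 4 = 9 completes the 13 down.
Nothing is forced directly, so branch on (2,2), whose candidates are 2 or 4. If (2,2) = 2: then (1,2) would have to be in {1,2} for the 7 across but in {4} for the 6 down — contradiction. So (2,2) = 4.
(1,2) = 6 − 4 = 2 completes the 6 down.
(2,1) = 19 − 13 = 6 completes the 19 across.
(1,1) = 7 − 6 = 1 completes the 7 across.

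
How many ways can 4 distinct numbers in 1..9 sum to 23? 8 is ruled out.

4 distinct digits from 1–9 sum between 10 and 30.
Dropping sets that contain 8.
Enumerating: {1,6,7,9}, {2,5,7,9}, {3,4,7,9}, {3,5,6,9}.

4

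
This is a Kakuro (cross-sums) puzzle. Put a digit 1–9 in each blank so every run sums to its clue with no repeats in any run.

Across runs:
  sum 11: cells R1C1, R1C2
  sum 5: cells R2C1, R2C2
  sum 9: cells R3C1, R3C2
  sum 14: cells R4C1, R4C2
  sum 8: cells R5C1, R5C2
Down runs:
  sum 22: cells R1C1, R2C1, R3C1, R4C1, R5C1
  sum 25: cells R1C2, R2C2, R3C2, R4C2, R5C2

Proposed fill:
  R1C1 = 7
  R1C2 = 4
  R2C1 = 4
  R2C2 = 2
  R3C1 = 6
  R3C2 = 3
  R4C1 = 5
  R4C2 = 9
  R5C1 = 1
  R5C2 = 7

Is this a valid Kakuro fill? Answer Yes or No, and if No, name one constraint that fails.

No — the across run R2C1–R2C2 sums to 6, not 5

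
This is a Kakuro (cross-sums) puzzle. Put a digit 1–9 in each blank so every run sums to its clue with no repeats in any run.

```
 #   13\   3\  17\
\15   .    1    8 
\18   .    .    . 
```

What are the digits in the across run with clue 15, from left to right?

6 1 8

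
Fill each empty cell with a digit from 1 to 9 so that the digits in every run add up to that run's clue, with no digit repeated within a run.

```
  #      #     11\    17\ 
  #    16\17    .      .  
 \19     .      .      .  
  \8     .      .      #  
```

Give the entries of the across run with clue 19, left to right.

17 in 2 cells must be {8,9}; 16 in 2 cells must be {7,9}.
The 17 across and the 11 down share only 8, so R1C2 = 8.
R1C3 = 17 − 8 = 9 completes the 17 across.
R2C2 = 2: the only remaining digit allowed by both the 19 across and the 11 down.
R2C3 = 17 − 9 = 8 completes the 17 down.
Intersecting the 8 across with the 16 down forces R3C1 = 7.
R3C2 = 8 − 7 = 1 completes the 8 across.
R2C1 = 19 − 10 = 9 completes the 19 across.

9, 2, 8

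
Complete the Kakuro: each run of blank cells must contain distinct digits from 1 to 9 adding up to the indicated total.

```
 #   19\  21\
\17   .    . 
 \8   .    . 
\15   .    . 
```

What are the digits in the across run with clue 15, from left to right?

8, 7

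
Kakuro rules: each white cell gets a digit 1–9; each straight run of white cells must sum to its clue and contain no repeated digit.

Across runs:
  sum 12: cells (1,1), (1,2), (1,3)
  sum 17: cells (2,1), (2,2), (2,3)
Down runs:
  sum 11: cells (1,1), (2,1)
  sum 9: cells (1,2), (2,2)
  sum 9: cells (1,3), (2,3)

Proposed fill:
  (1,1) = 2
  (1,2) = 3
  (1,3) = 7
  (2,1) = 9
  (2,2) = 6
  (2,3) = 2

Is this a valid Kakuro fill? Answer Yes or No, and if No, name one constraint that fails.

Yes

Across: 2+3+7=12; 9+6+2=17. Down: 2+9=11; 3+6=9; 7+2=9. No digit repeats within any run.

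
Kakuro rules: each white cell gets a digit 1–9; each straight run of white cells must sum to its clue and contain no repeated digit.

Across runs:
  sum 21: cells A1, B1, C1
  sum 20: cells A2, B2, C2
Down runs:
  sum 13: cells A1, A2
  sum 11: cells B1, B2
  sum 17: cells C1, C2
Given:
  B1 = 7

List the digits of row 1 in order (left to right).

17 in 2 cells must be {8,9}.
B2 = 11 − 7 = 4 completes the 11 down.
Given what's placed, C2 must be 9 to fit the 20 across and 17 down.
C1 = 17 − 9 = 8 completes the 17 down.
A2 = 20 − 13 = 7 completes the 20 across.
A1 = 21 − 15 = 6 completes the 21 across.

6, 7, 8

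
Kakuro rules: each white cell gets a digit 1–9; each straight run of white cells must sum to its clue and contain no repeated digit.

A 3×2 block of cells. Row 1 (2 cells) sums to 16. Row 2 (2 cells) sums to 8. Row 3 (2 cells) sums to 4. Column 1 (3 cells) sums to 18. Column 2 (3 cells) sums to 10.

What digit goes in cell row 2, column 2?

2

16 in 2 cells must be {7,9}; 4 in 2 cells must be {1,3}.
The 16 across and the 10 down share only 7, so (1,2) = 7.
Given what's placed, (3,2) must be 1 to fit the 4 across and 10 down.
(1,1) = 16 − 7 = 9 completes the 16 across.
(2,2) = 10 − 8 = 2 completes the 10 down.
(3,1) = 4 − 1 = 3 completes the 4 across.
(2,1) = 8 − 2 = 6 completes the 8 across.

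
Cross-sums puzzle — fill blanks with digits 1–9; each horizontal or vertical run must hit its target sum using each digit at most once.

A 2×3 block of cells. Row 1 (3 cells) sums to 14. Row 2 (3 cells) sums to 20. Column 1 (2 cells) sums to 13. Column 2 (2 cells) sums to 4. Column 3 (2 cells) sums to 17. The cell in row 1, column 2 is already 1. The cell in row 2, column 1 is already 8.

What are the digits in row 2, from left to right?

8 3 9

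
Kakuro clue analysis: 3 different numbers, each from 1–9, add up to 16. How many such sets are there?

8

3 distinct digits from 1–9 sum between 6 and 24.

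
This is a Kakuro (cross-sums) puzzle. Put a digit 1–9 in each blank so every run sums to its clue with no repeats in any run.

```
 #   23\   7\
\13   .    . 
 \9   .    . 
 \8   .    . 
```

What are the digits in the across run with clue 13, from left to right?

9 4

23 in 3 cells must be {6,8,9}; 7 in 3 cells must be {1,2,4}.
The 13 across and the 7 down share only 4, so R1C2 = 4.
The 8 across and the 23 down share only 6, so R3C1 = 6.
R3C2 = 8 − 6 = 2 completes the 8 across.
R1C1 = 13 − 4 = 9 completes the 13 across.
R2C1 = 23 − 15 = 8 completes the 23 down.
R2C2 = 9 − 8 = 1 completes the 9 across.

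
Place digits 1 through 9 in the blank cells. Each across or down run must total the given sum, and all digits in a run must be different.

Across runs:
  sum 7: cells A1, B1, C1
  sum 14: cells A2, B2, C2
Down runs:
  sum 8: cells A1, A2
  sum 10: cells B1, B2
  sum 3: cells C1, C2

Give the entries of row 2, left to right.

7, 6, 1

7 in 3 cells must be {1,2,4}; 3 in 2 cells must be {1,2}.
Nothing is forced directly, so branch on A1, whose candidates are 1 or 2. If A1 = 2: that forces C1 = 1, A2 = 6, after which C2 would have to be in {1,3,5,7} for the 14 across but in {2} for the 3 down — contradiction. So A1 = 1.
Given what's placed, C1 must be 2 to fit the 7 across and 3 down.
A2 = 8 − 1 = 7 completes the 8 down.
C2 = 3 − 2 = 1 completes the 3 down.
B1 = 7 − 3 = 4 completes the 7 across.
B2 = 14 − 8 = 6 completes the 14 across.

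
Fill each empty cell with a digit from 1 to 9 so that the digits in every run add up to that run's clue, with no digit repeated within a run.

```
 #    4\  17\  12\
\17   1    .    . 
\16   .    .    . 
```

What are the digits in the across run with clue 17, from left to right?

4 in 2 cells must be {1,3}; 17 in 2 cells must be {8,9}.
Given what's placed, R1C2 must be 9 to fit the 17 across and 17 down.
R1C3 = 17 − 10 = 7 completes the 17 across.
R2C1 = 4 − 1 = 3 completes the 4 down.
R2C2 = 17 − 9 = 8 completes the 17 down.
R2C3 = 16 − 11 = 5 completes the 16 across.

1 9 7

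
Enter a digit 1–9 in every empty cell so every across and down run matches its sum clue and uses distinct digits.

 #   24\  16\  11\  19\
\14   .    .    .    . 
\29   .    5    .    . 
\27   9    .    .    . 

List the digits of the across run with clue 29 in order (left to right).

8 5 7 9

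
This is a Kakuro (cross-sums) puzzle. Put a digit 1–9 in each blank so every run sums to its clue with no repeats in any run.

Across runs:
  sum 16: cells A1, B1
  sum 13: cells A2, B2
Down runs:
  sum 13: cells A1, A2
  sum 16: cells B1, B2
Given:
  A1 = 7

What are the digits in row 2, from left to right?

6, 7

16 in 2 cells must be {7,9}.
B1 = 16 − 7 = 9 completes the 16 across.
A2 = 13 − 7 = 6 completes the 13 down.
B2 = 13 − 6 = 7 completes the 13 across.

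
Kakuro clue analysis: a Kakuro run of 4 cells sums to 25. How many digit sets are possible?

4 distinct digits from 1–9 sum between 10 and 30.
Enumerating: {1,7,8,9}, {2,6,8,9}, {3,5,8,9}, {3,6,7,9}, {4,5,7,9}, {4,6,7,8}.

6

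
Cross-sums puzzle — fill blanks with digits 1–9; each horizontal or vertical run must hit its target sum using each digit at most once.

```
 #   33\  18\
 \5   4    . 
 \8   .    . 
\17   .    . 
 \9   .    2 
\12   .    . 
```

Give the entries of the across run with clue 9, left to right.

7 2

17 in 2 cells must be {8,9}.
R1C2 = 5 − 4 = 1 completes the 5 across.
Given what's placed, R3C2 must be 8 to fit the 17 across and 18 down.
R4C1 = 9 − 2 = 7 completes the 9 across.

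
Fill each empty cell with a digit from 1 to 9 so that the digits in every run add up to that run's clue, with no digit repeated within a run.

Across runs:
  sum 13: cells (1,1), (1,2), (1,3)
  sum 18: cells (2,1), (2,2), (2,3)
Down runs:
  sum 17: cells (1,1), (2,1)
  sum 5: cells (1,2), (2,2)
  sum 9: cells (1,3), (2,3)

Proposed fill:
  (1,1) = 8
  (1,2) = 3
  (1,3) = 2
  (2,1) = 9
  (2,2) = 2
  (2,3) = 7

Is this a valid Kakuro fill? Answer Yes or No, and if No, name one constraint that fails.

Yes

Across: 8+3+2=13; 9+2+7=18. Down: 8+9=17; 3+2=5; 2+7=9. No digit repeats within any run.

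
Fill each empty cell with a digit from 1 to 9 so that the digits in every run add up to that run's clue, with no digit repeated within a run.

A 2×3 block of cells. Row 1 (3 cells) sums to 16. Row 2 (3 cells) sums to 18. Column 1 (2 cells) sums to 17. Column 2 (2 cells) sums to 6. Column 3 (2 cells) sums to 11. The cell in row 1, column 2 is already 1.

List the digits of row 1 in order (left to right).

17 in 2 cells must be {8,9}.
(2,2) = 6 − 1 = 5 completes the 6 down.
(2,1) = 9: the only remaining digit allowed by both the 18 across and the 17 down.
(2,3) = 18 − 14 = 4 completes the 18 across.
(1,1) = 17 − 9 = 8 completes the 17 down.
(1,3) = 16 − 9 = 7 completes the 16 across.

8 1 7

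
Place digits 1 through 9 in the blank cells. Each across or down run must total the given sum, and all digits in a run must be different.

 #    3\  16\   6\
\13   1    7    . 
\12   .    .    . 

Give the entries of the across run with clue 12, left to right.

3 in 2 cells must be {1,2}; 16 in 2 cells must be {7,9}.
R1C3 = 13 − 8 = 5 completes the 13 across.
R2C1 = 3 − 1 = 2 completes the 3 down.
R2C2 = 16 − 7 = 9 completes the 16 down.
R2C3 = 12 − 11 = 1 completes the 12 across.

2, 9, 1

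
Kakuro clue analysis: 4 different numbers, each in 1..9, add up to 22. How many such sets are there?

4 distinct digits from 1–9 sum between 10 and 30.

11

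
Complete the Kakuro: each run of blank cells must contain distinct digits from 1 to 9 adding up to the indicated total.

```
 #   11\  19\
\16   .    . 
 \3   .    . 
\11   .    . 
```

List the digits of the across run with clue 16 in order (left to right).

16 in 2 cells must be {7,9}; 3 in 2 cells must be {1,2}.
The 16 across and the 11 down share only 7, so R1C1 = 7.
R1C2 = 16 − 7 = 9 completes the 16 across.
Given what's placed, R2C1 must be 1 to fit the 3 across and 11 down.
R2C2 = 3 − 1 = 2 completes the 3 across.
R3C1 = 11 − 8 = 3 completes the 11 down.
R3C2 = 11 − 3 = 8 completes the 11 across.

7 9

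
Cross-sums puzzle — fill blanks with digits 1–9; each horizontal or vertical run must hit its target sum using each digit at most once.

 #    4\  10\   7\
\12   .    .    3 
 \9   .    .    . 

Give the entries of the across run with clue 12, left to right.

4 in 2 cells must be {1,3}.
R1C1 = 1: the only remaining digit allowed by both the 12 across and the 4 down.
R1C2 = 12 − 4 = 8 completes the 12 across.
R2C1 = 4 − 1 = 3 completes the 4 down.
R2C2 = 10 − 8 = 2 completes the 10 down.
R2C3 = 9 − 5 = 4 completes the 9 across.

1, 8, 3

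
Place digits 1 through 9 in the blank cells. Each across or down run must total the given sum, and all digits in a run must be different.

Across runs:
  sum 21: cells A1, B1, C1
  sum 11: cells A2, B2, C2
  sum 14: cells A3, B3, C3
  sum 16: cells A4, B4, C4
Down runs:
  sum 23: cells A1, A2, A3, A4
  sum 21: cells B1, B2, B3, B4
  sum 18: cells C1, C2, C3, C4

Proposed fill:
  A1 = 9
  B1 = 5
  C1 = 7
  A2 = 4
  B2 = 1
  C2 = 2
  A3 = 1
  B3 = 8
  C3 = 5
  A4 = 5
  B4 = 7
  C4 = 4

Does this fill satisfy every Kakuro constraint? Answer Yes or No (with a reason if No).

No — the down run A1–A4 sums to 19, not 23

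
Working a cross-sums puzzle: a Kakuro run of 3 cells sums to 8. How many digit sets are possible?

2

3 distinct digits from 1–9 sum between 6 and 24.
Enumerating: {1,2,5}, {1,3,4}.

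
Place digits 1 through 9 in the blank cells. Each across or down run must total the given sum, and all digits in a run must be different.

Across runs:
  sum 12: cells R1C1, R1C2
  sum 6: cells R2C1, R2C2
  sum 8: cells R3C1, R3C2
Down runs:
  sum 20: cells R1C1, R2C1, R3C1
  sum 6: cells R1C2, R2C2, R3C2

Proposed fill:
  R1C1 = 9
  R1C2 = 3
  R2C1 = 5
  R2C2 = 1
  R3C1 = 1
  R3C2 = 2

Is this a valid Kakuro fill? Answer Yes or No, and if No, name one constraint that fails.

No — the down run R1C1–R3C1 sums to 15, not 20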